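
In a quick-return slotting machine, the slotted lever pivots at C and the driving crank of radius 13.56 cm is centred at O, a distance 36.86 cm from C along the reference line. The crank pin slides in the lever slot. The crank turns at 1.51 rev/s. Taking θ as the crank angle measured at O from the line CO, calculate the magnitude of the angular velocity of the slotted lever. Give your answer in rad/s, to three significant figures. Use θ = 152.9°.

ω = 9.488 rad/s (from 1.51 rev/s).
Crank pin A relative to C: A = (d + r cosθ, r sinθ); lever angle φ = atan2(r sinθ, d + r cosθ).
Differentiating tanφ: φ̇ = rω(d cosθ + r)/(d² + r² + 2dr cosθ).
d² + r² + 2dr cosθ = |CA|² = 0.0652638 m²;  d cosθ + r = -0.19253 m.
|ω_lever| = |0.1356·9.488·-0.19253| / 0.0652638 = 3.7953 rad/s.

3.80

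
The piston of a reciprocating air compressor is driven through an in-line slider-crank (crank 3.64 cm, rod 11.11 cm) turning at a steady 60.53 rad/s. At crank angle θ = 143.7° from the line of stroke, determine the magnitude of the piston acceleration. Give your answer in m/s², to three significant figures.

ω = 60.53 rad/s
x(θ) = r cosθ + √(L² − r² sin²θ); with ω constant, a = ω²·d²x/dθ².
d²x/dθ² = −r cosθ − r²(cos2θ)/√u − r⁴ sin²2θ/(4u^{3/2}),  u = L² − r² sin²θ = 0.0118788 m².
Substituting r = 0.0364 m, L = 0.1111 m, θ = 143.7°: d²x/dθ² = +0.025392 m.
a = ω²·d²x/dθ² = (60.53)²·(+0.025392) = +93.032 m/s²;  |a| = 93.032 m/s².

93.0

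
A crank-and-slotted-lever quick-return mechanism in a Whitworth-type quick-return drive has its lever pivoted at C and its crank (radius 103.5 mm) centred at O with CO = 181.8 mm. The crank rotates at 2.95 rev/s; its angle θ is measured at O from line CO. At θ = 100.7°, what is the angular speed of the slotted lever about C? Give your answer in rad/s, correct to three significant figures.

ω = 18.54 rad/s (from 2.95 rev/s).
Crank pin A relative to C: A = (d + r cosθ, r sinθ); lever angle φ = atan2(r sinθ, d + r cosθ).
Differentiating tanφ: φ̇ = rω(d cosθ + r)/(d² + r² + 2dr cosθ).
d² + r² + 2dr cosθ = |CA|² = 0.0367764 m²;  d cosθ + r = +0.069746 m.
|ω_lever| = |0.1035·18.54·+0.069746| / 0.0367764 = 3.6382 rad/s.

3.64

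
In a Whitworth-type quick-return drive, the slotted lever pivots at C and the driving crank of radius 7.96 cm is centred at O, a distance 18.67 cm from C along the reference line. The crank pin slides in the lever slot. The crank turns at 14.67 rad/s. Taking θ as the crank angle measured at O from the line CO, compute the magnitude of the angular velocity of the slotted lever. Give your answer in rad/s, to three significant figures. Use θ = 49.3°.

3.88

ω = 14.67 rad/s
Crank pin A relative to C: A = (d + r cosθ, r sinθ); lever angle φ = atan2(r sinθ, d + r cosθ).
Differentiating tanφ: φ̇ = rω(d cosθ + r)/(d² + r² + 2dr cosθ).
d² + r² + 2dr cosθ = |CA|² = 0.0605751 m²;  d cosθ + r = +0.20135 m.
|ω_lever| = |0.0796·14.67·+0.20135| / 0.0605751 = 3.8814 rad/s.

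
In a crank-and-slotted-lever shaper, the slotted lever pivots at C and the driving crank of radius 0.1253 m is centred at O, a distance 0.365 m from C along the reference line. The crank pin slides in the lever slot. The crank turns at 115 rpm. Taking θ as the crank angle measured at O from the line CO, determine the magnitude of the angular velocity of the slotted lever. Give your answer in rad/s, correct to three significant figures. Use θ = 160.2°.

5.24

ω = 12.04 rad/s (from 115 rpm).
Crank pin A relative to C: A = (d + r cosθ, r sinθ); lever angle φ = atan2(r sinθ, d + r cosθ).
Differentiating tanφ: φ̇ = rω(d cosθ + r)/(d² + r² + 2dr cosθ).
d² + r² + 2dr cosθ = |CA|² = 0.0628637 m²;  d cosθ + r = -0.21812 m.
|ω_lever| = |0.1253·12.04·-0.21812| / 0.0628637 = 5.2357 rad/s.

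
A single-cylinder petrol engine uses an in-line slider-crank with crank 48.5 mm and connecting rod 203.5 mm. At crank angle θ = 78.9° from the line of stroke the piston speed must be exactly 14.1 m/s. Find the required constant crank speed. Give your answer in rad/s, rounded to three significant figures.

For an in-line slider-crank, |v_piston| = rω|sinθ|·[1 + r cosθ/√(L² − r² sin²θ)].
With r = 0.0485 m, L = 0.2035 m, θ = 78.9°: the bracketed kinematic factor |dx/dθ| = 0.049839 m.
ω = v/|dx/dθ| = 14.1/0.049839 = 282.91 rad/s.

283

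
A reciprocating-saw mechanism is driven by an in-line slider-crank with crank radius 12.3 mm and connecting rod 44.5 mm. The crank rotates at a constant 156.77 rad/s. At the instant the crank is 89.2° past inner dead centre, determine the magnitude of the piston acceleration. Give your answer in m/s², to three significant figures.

82.7

ω = 156.8 rad/s
x(θ) = r cosθ + √(L² − r² sin²θ); with ω constant, a = ω²·d²x/dθ².
d²x/dθ² = −r cosθ − r²(cos2θ)/√u − r⁴ sin²2θ/(4u^{3/2}),  u = L² − r² sin²θ = 0.00182899 m².
Substituting r = 0.0123 m, L = 0.0445 m, θ = 89.2°: d²x/dθ² = +0.0033644 m.
a = ω²·d²x/dθ² = (156.8)²·(+0.0033644) = +82.686 m/s²;  |a| = 82.686 m/s².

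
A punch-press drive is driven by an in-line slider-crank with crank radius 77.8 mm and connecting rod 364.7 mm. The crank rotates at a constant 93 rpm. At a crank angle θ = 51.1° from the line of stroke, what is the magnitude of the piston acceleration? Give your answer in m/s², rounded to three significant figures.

4.31

ω = 2π·93/60 = 9.739 rad/s
x(θ) = r cosθ + √(L² − r² sin²θ); with ω constant, a = ω²·d²x/dθ².
d²x/dθ² = −r cosθ − r²(cos2θ)/√u − r⁴ sin²2θ/(4u^{3/2}),  u = L² − r² sin²θ = 0.12934 m².
Substituting r = 0.0778 m, L = 0.3647 m, θ = 51.1°: d²x/dθ² = -0.045487 m.
a = ω²·d²x/dθ² = (9.739)²·(-0.045487) = -4.3143 m/s²;  |a| = 4.3143 m/s².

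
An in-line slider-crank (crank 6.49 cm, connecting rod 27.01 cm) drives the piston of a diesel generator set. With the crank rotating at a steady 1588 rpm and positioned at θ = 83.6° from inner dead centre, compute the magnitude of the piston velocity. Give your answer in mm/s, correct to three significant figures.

ω = 2π·1588/60 = 166.3 rad/s
For an in-line slider-crank, x = r cosθ + √(L² − r² sin²θ), so v = −rω sinθ·[1 + r cosθ/√(L² − r² sin²θ)].
With r = 0.0649 m, L = 0.2701 m, θ = 83.6°: √(L² − r² sin²θ) = 0.26229 m.
v = −0.0649·166.3·0.99377·[1 + 0.0649·0.11147/0.26229] = -11.021 m/s.
|v| = 11.021 m/s = 11021 mm/s.

11000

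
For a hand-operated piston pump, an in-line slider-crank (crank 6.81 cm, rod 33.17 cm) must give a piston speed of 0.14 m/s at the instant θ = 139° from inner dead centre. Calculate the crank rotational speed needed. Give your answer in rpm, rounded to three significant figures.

35.5

For an in-line slider-crank, |v_piston| = rω|sinθ|·[1 + r cosθ/√(L² − r² sin²θ)].
With r = 0.0681 m, L = 0.3317 m, θ = 139°: the bracketed kinematic factor |dx/dθ| = 0.037691 m.
ω = v/|dx/dθ| = 0.14/0.037691 = 3.7144 rad/s.
N = 60ω/(2π) = 35.47 rpm.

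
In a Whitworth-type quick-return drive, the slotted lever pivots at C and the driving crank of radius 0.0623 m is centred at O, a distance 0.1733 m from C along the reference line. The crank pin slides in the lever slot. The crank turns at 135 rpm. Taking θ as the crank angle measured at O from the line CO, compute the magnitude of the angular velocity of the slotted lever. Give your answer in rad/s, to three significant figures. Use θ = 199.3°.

ω = 14.14 rad/s (from 135 rpm).
Crank pin A relative to C: A = (d + r cosθ, r sinθ); lever angle φ = atan2(r sinθ, d + r cosθ).
Differentiating tanφ: φ̇ = rω(d cosθ + r)/(d² + r² + 2dr cosθ).
d² + r² + 2dr cosθ = |CA|² = 0.0135345 m²;  d cosθ + r = -0.10126 m.
|ω_lever| = |0.0623·14.14·-0.10126| / 0.0135345 = 6.5894 rad/s.

6.59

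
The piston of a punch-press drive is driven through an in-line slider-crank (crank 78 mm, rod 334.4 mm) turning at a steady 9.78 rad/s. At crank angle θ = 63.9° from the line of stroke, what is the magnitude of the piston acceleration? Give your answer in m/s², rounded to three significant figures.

ω = 9.78 rad/s
x(θ) = r cosθ + √(L² − r² sin²θ); with ω constant, a = ω²·d²x/dθ².
d²x/dθ² = −r cosθ − r²(cos2θ)/√u − r⁴ sin²2θ/(4u^{3/2}),  u = L² − r² sin²θ = 0.106917 m².
Substituting r = 0.078 m, L = 0.3344 m, θ = 63.9°: d²x/dθ² = -0.023076 m.
a = ω²·d²x/dθ² = (9.78)²·(-0.023076) = -2.2072 m/s²;  |a| = 2.2072 m/s².

2.21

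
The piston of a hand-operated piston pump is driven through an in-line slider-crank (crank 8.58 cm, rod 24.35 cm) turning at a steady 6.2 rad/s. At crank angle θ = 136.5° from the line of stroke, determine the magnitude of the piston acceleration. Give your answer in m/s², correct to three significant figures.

ω = 6.2 rad/s
x(θ) = r cosθ + √(L² − r² sin²θ); with ω constant, a = ω²·d²x/dθ².
d²x/dθ² = −r cosθ − r²(cos2θ)/√u − r⁴ sin²2θ/(4u^{3/2}),  u = L² − r² sin²θ = 0.0558041 m².
Substituting r = 0.0858 m, L = 0.2435 m, θ = 136.5°: d²x/dθ² = +0.059581 m.
a = ω²·d²x/dθ² = (6.2)²·(+0.059581) = +2.2903 m/s²;  |a| = 2.2903 m/s².

2.29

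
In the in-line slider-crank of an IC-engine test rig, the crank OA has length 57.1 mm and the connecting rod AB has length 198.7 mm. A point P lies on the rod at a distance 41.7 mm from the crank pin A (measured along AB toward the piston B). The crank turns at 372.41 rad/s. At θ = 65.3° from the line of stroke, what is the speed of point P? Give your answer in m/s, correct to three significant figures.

21.0

ω = 372.4 rad/s.  Crank-pin speed |V_A| = rω = 21.265 m/s, perpendicular to OA.
Rod angle: sinφ = −(r/L) sinθ ⇒ φ = -15.134°; ω_rod = −rω cosθ/√(L²−r²sin²θ) = -46.326 rad/s.
V_P = V_A + ω_rod × AP, with AP = 0.0417 m along the rod.
Components: V_Px = −rω sinθ − a·ω_rod·sinφ = -19.823 m/s;  V_Py = rω cosθ + a·ω_rod·cosφ = +7.021 m/s.
|V_P| = √(V_Px² + V_Py²) = 21.03 m/s.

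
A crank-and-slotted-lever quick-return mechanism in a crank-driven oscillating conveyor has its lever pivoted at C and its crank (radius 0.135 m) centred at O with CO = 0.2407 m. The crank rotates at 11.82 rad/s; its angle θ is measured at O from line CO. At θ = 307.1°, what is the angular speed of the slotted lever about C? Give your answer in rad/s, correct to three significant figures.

3.88

ω = 11.82 rad/s
Crank pin A relative to C: A = (d + r cosθ, r sinθ); lever angle φ = atan2(r sinθ, d + r cosθ).
Differentiating tanφ: φ̇ = rω(d cosθ + r)/(d² + r² + 2dr cosθ).
d² + r² + 2dr cosθ = |CA|² = 0.115363 m²;  d cosθ + r = +0.28019 m.
|ω_lever| = |0.135·11.82·+0.28019| / 0.115363 = 3.8756 rad/s.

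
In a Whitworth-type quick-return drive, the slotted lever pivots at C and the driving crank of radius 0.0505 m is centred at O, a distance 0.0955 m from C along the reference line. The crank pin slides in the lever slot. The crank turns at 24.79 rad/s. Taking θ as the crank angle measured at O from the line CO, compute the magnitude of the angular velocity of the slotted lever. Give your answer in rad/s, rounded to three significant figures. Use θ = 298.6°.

7.40

ω = 24.79 rad/s
Crank pin A relative to C: A = (d + r cosθ, r sinθ); lever angle φ = atan2(r sinθ, d + r cosθ).
Differentiating tanφ: φ̇ = rω(d cosθ + r)/(d² + r² + 2dr cosθ).
d² + r² + 2dr cosθ = |CA|² = 0.0162877 m²;  d cosθ + r = +0.096215 m.
|ω_lever| = |0.0505·24.79·+0.096215| / 0.0162877 = 7.3952 rad/s.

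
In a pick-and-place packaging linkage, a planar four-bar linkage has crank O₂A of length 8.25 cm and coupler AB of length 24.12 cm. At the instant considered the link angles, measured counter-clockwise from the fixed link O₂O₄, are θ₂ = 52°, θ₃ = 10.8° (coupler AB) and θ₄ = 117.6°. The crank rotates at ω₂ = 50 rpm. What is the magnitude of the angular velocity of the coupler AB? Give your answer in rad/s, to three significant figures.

ω₂ = 5.236 rad/s (from 50 rpm).
Differentiating the loop-closure r₂e^{iθ₂}+r₃e^{iθ₃}=r₁+r₄e^{iθ₄} gives r₂ω₂e^{iθ₂}+r₃ω₃e^{iθ₃}=r₄ω₄e^{iθ₄}.
Eliminating the other unknown: ω₃ = r₂ω₂ sin(θ₄−θ₂) / [r₃ sin(θ₃−θ₄)].
Numerator sine = +0.91068; denominator sine = -0.95732.
Result = 0.0825·5.236·(+0.91068) / (0.2412·(-0.95732)) = -1.7037 rad/s; magnitude 1.7037 rad/s.

1.70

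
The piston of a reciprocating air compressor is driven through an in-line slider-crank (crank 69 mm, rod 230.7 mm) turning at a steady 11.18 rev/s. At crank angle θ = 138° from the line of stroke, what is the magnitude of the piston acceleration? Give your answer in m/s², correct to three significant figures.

ω = 2π·11.2 = 70.25 rad/s
x(θ) = r cosθ + √(L² − r² sin²θ); with ω constant, a = ω²·d²x/dθ².
d²x/dθ² = −r cosθ − r²(cos2θ)/√u − r⁴ sin²2θ/(4u^{3/2}),  u = L² − r² sin²θ = 0.0510908 m².
Substituting r = 0.069 m, L = 0.2307 m, θ = 138°: d²x/dθ² = +0.04859 m.
a = ω²·d²x/dθ² = (70.25)²·(+0.04859) = +239.77 m/s²;  |a| = 239.77 m/s².

240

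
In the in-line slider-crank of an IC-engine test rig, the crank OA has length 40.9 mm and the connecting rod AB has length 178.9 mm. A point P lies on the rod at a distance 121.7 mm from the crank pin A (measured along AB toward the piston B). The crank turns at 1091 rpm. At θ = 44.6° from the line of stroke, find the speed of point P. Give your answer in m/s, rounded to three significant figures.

3.80

ω = 114.2 rad/s.  Crank-pin speed |V_A| = rω = 4.6728 m/s, perpendicular to OA.
Rod angle: sinφ = −(r/L) sinθ ⇒ φ = -9.237°; ω_rod = −rω cosθ/√(L²−r²sin²θ) = -18.842 rad/s.
V_P = V_A + ω_rod × AP, with AP = 0.1217 m along the rod.
Components: V_Px = −rω sinθ − a·ω_rod·sinφ = -3.6491 m/s;  V_Py = rω cosθ + a·ω_rod·cosφ = +1.0638 m/s.
|V_P| = √(V_Px² + V_Py²) = 3.801 m/s.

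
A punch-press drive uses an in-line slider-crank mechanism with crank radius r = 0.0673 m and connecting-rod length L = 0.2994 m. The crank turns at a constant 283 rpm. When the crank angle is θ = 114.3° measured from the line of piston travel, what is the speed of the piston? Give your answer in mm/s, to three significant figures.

1650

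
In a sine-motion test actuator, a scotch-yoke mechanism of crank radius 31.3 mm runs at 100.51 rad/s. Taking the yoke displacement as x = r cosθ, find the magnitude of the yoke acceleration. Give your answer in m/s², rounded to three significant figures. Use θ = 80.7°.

51.1

ω = 100.5 rad/s
x = r cosθ ⇒ ẍ = −rω² cosθ (ω constant).
|a| = rω²|cosθ| = 0.0313·(100.5)²·|cos 80.7°| = 51.099 m/s².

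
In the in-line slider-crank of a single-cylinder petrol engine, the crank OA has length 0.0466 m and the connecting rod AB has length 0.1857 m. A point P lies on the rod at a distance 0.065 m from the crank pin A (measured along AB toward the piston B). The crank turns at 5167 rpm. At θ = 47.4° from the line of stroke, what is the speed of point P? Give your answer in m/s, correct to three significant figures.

ω = 541.1 rad/s.  Crank-pin speed |V_A| = rω = 25.215 m/s, perpendicular to OA.
Rod angle: sinφ = −(r/L) sinθ ⇒ φ = -10.645°; ω_rod = −rω cosθ/√(L²−r²sin²θ) = -93.517 rad/s.
V_P = V_A + ω_rod × AP, with AP = 0.065 m along the rod.
Components: V_Px = −rω sinθ − a·ω_rod·sinφ = -19.683 m/s;  V_Py = rω cosθ + a·ω_rod·cosφ = +11.093 m/s.
|V_P| = √(V_Px² + V_Py²) = 22.594 m/s.

22.6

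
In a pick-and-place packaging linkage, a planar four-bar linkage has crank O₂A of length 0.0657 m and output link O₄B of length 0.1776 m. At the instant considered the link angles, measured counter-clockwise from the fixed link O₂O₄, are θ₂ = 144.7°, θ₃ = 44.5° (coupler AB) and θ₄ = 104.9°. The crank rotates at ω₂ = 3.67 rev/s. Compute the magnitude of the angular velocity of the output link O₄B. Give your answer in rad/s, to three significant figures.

ω₂ = 23.06 rad/s (from 3.67 rev/s).
Differentiating the loop-closure r₂e^{iθ₂}+r₃e^{iθ₃}=r₁+r₄e^{iθ₄} gives r₂ω₂e^{iθ₂}+r₃ω₃e^{iθ₃}=r₄ω₄e^{iθ₄}.
Eliminating the other unknown: ω₄ = r₂ω₂ sin(θ₂−θ₃) / [r₄ sin(θ₄−θ₃)].
Numerator sine = +0.98420; denominator sine = +0.86949.
Result = 0.0657·23.06·(+0.98420) / (0.1776·(+0.86949)) = +9.6557 rad/s; magnitude 9.6557 rad/s.

9.66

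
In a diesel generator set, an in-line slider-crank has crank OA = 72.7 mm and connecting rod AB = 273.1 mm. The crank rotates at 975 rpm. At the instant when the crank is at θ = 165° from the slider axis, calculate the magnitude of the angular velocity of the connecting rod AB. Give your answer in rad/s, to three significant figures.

ω = 102.1 rad/s (converted from 975 rpm).
The rod makes angle φ with the slider axis where L sinφ = r sinθ; differentiating, L cosφ·φ̇ = r ω cosθ.
L cosφ = √(L² − r² sin²θ) = 0.27245 m.
|ω_rod| = r ω |cosθ| / √(L² − r² sin²θ) = 0.0727·102.1·0.96593/0.27245 = 26.316 rad/s.

26.3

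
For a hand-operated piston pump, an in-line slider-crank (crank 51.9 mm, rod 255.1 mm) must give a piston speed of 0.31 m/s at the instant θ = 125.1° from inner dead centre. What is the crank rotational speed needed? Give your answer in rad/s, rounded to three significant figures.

For an in-line slider-crank, |v_piston| = rω|sinθ|·[1 + r cosθ/√(L² − r² sin²θ)].
With r = 0.0519 m, L = 0.2551 m, θ = 125.1°: the bracketed kinematic factor |dx/dθ| = 0.037424 m.
ω = v/|dx/dθ| = 0.31/0.037424 = 8.2834 rad/s.

8.28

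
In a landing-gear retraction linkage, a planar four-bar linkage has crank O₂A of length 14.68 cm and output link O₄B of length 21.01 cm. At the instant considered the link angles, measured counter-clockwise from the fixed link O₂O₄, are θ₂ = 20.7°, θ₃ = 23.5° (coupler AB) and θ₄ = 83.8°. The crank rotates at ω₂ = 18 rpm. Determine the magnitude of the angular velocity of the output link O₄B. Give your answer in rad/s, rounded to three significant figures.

ω₂ = 1.885 rad/s (from 18 rpm).
Differentiating the loop-closure r₂e^{iθ₂}+r₃e^{iθ₃}=r₁+r₄e^{iθ₄} gives r₂ω₂e^{iθ₂}+r₃ω₃e^{iθ₃}=r₄ω₄e^{iθ₄}.
Eliminating the other unknown: ω₄ = r₂ω₂ sin(θ₂−θ₃) / [r₄ sin(θ₄−θ₃)].
Numerator sine = -0.04885; denominator sine = +0.86863.
Result = 0.1468·1.885·(-0.04885) / (0.2101·(+0.86863)) = -0.074068 rad/s; magnitude 0.074068 rad/s.

0.0741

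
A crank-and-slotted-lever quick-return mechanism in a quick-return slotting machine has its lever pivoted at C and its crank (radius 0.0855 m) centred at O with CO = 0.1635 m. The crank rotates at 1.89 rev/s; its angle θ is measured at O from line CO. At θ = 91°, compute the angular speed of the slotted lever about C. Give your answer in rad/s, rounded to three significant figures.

2.50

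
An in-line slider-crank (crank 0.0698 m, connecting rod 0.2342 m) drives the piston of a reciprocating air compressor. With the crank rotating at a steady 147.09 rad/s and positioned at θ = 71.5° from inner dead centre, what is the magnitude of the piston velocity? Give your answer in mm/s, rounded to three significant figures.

ω = 147.1 rad/s
For an in-line slider-crank, x = r cosθ + √(L² − r² sin²θ), so v = −rω sinθ·[1 + r cosθ/√(L² − r² sin²θ)].
With r = 0.0698 m, L = 0.2342 m, θ = 71.5°: √(L² − r² sin²θ) = 0.22465 m.
v = −0.0698·147.1·0.94832·[1 + 0.0698·0.31730/0.22465] = -10.696 m/s.
|v| = 10.696 m/s = 10696 mm/s.

10700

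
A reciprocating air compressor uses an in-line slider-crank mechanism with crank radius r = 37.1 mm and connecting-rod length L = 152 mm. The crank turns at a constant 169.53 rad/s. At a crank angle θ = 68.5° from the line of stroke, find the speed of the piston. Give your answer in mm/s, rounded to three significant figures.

6390

ω = 169.5 rad/s
For an in-line slider-crank, x = r cosθ + √(L² − r² sin²θ), so v = −rω sinθ·[1 + r cosθ/√(L² − r² sin²θ)].
With r = 0.0371 m, L = 0.152 m, θ = 68.5°: √(L² − r² sin²θ) = 0.14803 m.
v = −0.0371·169.5·0.93042·[1 + 0.0371·0.36650/0.14803] = -6.3894 m/s.
|v| = 6.3894 m/s = 6389.4 mm/s.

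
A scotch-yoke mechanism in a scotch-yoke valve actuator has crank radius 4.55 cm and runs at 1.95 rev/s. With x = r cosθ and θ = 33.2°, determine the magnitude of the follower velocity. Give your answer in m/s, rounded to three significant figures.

0.305

ω = 12.25 rad/s (from 1.95 rev/s).
x = r cosθ ⇒ ẋ = −rω sinθ.
|v| = rω|sinθ| = 0.0455·12.25·|sin 33.2°| = 0.30525 m/s.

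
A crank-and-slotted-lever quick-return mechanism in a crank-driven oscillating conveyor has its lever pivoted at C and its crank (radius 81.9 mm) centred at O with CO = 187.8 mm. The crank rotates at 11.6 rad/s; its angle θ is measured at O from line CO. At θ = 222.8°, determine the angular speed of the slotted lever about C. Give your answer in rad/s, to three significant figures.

ω = 11.6 rad/s
Crank pin A relative to C: A = (d + r cosθ, r sinθ); lever angle φ = atan2(r sinθ, d + r cosθ).
Differentiating tanφ: φ̇ = rω(d cosθ + r)/(d² + r² + 2dr cosθ).
d² + r² + 2dr cosθ = |CA|² = 0.0194057 m²;  d cosθ + r = -0.055894 m.
|ω_lever| = |0.0819·11.6·-0.055894| / 0.0194057 = 2.7364 rad/s.

2.74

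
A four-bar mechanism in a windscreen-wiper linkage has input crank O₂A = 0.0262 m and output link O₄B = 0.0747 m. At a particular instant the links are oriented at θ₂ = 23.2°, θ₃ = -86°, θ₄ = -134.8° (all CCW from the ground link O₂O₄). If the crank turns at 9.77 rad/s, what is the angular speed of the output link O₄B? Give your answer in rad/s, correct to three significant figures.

ω₂ = 9.77 rad/s
Differentiating the loop-closure r₂e^{iθ₂}+r₃e^{iθ₃}=r₁+r₄e^{iθ₄} gives r₂ω₂e^{iθ₂}+r₃ω₃e^{iθ₃}=r₄ω₄e^{iθ₄}.
Eliminating the other unknown: ω₄ = r₂ω₂ sin(θ₂−θ₃) / [r₄ sin(θ₄−θ₃)].
Numerator sine = +0.94438; denominator sine = -0.75241.
Result = 0.0262·9.77·(+0.94438) / (0.0747·(-0.75241)) = -4.3009 rad/s; magnitude 4.3009 rad/s.

4.30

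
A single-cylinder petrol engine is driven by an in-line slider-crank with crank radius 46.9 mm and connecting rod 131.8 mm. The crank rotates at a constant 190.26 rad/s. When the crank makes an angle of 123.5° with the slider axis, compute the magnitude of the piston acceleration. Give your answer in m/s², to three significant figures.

1170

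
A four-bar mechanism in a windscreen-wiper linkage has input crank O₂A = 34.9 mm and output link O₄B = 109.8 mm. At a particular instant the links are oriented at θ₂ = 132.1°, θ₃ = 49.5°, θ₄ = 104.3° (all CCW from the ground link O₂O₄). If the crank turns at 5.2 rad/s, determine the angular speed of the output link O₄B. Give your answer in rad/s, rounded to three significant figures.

2.01

ω₂ = 5.2 rad/s
Differentiating the loop-closure r₂e^{iθ₂}+r₃e^{iθ₃}=r₁+r₄e^{iθ₄} gives r₂ω₂e^{iθ₂}+r₃ω₃e^{iθ₃}=r₄ω₄e^{iθ₄}.
Eliminating the other unknown: ω₄ = r₂ω₂ sin(θ₂−θ₃) / [r₄ sin(θ₄−θ₃)].
Numerator sine = +0.99167; denominator sine = +0.81714.
Result = 0.0349·5.2·(+0.99167) / (0.1098·(+0.81714)) = +2.0058 rad/s; magnitude 2.0058 rad/s.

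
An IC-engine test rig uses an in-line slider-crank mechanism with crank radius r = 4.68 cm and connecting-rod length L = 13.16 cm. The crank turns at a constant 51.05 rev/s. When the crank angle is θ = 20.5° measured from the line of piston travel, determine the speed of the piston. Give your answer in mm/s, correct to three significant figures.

7020

ω = 2π·51 = 320.8 rad/s
For an in-line slider-crank, x = r cosθ + √(L² − r² sin²θ), so v = −rω sinθ·[1 + r cosθ/√(L² − r² sin²θ)].
With r = 0.0468 m, L = 0.1316 m, θ = 20.5°: √(L² − r² sin²θ) = 0.13058 m.
v = −0.0468·320.8·0.35021·[1 + 0.0468·0.93667/0.13058] = -7.022 m/s.
|v| = 7.022 m/s = 7022 mm/s.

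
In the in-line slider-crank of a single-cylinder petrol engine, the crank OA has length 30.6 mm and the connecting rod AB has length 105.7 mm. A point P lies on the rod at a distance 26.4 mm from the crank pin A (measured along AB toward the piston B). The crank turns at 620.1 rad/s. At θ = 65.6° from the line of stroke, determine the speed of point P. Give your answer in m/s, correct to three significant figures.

18.8

ω = 620.1 rad/s.  Crank-pin speed |V_A| = rω = 18.975 m/s, perpendicular to OA.
Rod angle: sinφ = −(r/L) sinθ ⇒ φ = -15.286°; ω_rod = −rω cosθ/√(L²−r²sin²θ) = -76.88 rad/s.
V_P = V_A + ω_rod × AP, with AP = 0.0264 m along the rod.
Components: V_Px = −rω sinθ − a·ω_rod·sinφ = -17.815 m/s;  V_Py = rω cosθ + a·ω_rod·cosφ = +5.8809 m/s.
|V_P| = √(V_Px² + V_Py²) = 18.761 m/s.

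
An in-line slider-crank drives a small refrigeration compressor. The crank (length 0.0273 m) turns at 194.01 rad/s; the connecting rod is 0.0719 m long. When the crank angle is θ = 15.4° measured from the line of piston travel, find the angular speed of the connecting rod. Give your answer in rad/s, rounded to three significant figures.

71.4

ω = 194 rad/s
The rod makes angle φ with the slider axis where L sinφ = r sinθ; differentiating, L cosφ·φ̇ = r ω cosθ.
L cosφ = √(L² − r² sin²θ) = 0.071534 m.
|ω_rod| = r ω |cosθ| / √(L² − r² sin²θ) = 0.0273·194·0.96410/0.071534 = 71.383 rad/s.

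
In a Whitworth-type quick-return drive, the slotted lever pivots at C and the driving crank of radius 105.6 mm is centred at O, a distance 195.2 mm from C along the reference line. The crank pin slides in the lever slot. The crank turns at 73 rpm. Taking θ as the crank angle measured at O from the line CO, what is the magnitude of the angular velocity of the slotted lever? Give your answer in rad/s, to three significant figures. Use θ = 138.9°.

1.84

ω = 7.645 rad/s (from 73 rpm).
Crank pin A relative to C: A = (d + r cosθ, r sinθ); lever angle φ = atan2(r sinθ, d + r cosθ).
Differentiating tanφ: φ̇ = rω(d cosθ + r)/(d² + r² + 2dr cosθ).
d² + r² + 2dr cosθ = |CA|² = 0.0181878 m²;  d cosθ + r = -0.041496 m.
|ω_lever| = |0.1056·7.645·-0.041496| / 0.0181878 = 1.8418 rad/s.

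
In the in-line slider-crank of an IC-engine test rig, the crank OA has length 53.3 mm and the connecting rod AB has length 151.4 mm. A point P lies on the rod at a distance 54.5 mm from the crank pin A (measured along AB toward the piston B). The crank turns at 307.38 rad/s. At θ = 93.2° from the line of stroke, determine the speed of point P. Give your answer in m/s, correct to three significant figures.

16.2

ω = 307.4 rad/s.  Crank-pin speed |V_A| = rω = 16.383 m/s, perpendicular to OA.
Rod angle: sinφ = −(r/L) sinθ ⇒ φ = -20.579°; ω_rod = −rω cosθ/√(L²−r²sin²θ) = +6.4523 rad/s.
V_P = V_A + ω_rod × AP, with AP = 0.0545 m along the rod.
Components: V_Px = −rω sinθ − a·ω_rod·sinφ = -16.234 m/s;  V_Py = rω cosθ + a·ω_rod·cosφ = -0.58533 m/s.
|V_P| = √(V_Px² + V_Py²) = 16.245 m/s.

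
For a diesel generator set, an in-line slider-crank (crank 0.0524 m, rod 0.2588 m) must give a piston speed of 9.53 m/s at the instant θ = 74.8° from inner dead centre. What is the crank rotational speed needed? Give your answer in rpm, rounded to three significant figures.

For an in-line slider-crank, |v_piston| = rω|sinθ|·[1 + r cosθ/√(L² − r² sin²θ)].
With r = 0.0524 m, L = 0.2588 m, θ = 74.8°: the bracketed kinematic factor |dx/dθ| = 0.053304 m.
ω = v/|dx/dθ| = 9.53/0.053304 = 178.79 rad/s.
N = 60ω/(2π) = 1707.3 rpm.

1710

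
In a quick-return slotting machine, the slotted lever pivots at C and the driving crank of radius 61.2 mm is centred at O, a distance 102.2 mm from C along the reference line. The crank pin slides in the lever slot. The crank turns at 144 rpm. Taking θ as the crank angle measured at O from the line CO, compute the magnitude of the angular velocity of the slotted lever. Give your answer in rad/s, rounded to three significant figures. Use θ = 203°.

ω = 15.08 rad/s (from 144 rpm).
Crank pin A relative to C: A = (d + r cosθ, r sinθ); lever angle φ = atan2(r sinθ, d + r cosθ).
Differentiating tanφ: φ̇ = rω(d cosθ + r)/(d² + r² + 2dr cosθ).
d² + r² + 2dr cosθ = |CA|² = 0.00267543 m²;  d cosθ + r = -0.032876 m.
|ω_lever| = |0.0612·15.08·-0.032876| / 0.00267543 = 11.34 rad/s.

11.3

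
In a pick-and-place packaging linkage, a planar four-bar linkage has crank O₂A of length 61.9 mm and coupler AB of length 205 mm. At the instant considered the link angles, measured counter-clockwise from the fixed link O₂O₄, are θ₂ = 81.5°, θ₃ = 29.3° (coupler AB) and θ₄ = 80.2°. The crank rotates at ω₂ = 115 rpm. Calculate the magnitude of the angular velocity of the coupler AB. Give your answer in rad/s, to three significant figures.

0.106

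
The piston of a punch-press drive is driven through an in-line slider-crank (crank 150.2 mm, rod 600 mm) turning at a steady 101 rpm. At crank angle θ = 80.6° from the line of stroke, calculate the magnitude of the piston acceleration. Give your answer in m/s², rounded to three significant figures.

1.36

ω = 2π·101/60 = 10.58 rad/s
x(θ) = r cosθ + √(L² − r² sin²θ); with ω constant, a = ω²·d²x/dθ².
d²x/dθ² = −r cosθ − r²(cos2θ)/√u − r⁴ sin²2θ/(4u^{3/2}),  u = L² − r² sin²θ = 0.338042 m².
Substituting r = 0.1502 m, L = 0.6 m, θ = 80.6°: d²x/dθ² = +0.012133 m.
a = ω²·d²x/dθ² = (10.58)²·(+0.012133) = +1.3573 m/s²;  |a| = 1.3573 m/s².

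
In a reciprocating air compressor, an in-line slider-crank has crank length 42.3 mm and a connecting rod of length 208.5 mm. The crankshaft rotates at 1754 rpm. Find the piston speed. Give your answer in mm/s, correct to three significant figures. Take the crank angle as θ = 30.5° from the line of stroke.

4640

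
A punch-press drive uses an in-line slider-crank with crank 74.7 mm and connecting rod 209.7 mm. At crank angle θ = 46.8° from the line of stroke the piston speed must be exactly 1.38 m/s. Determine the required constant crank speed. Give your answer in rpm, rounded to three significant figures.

193

For an in-line slider-crank, |v_piston| = rω|sinθ|·[1 + r cosθ/√(L² − r² sin²θ)].
With r = 0.0747 m, L = 0.2097 m, θ = 46.8°: the bracketed kinematic factor |dx/dθ| = 0.068204 m.
ω = v/|dx/dθ| = 1.38/0.068204 = 20.233 rad/s.
N = 60ω/(2π) = 193.21 rpm.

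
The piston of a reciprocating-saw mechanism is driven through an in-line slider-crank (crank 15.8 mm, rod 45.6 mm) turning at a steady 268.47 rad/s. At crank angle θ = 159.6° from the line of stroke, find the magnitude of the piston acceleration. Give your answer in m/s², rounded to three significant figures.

ω = 268.5 rad/s
x(θ) = r cosθ + √(L² − r² sin²θ); with ω constant, a = ω²·d²x/dθ².
d²x/dθ² = −r cosθ − r²(cos2θ)/√u − r⁴ sin²2θ/(4u^{3/2}),  u = L² − r² sin²θ = 0.00204903 m².
Substituting r = 0.0158 m, L = 0.0456 m, θ = 159.6°: d²x/dθ² = +0.010563 m.
a = ω²·d²x/dθ² = (268.5)²·(+0.010563) = +761.31 m/s²;  |a| = 761.31 m/s².

761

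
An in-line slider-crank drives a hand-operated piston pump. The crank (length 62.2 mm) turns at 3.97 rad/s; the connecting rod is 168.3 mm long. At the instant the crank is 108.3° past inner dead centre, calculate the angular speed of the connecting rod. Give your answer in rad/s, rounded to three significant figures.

0.492

ω = 3.97 rad/s
The rod makes angle φ with the slider axis where L sinφ = r sinθ; differentiating, L cosφ·φ̇ = r ω cosθ.
L cosφ = √(L² − r² sin²θ) = 0.1576 m.
|ω_rod| = r ω |cosθ| / √(L² − r² sin²θ) = 0.0622·3.97·0.31399/0.1576 = 0.49198 rad/s.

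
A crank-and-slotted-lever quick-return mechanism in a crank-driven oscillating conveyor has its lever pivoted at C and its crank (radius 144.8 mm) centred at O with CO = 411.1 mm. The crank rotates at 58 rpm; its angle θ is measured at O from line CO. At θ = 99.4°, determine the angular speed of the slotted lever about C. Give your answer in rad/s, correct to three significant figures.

ω = 6.074 rad/s (from 58 rpm).
Crank pin A relative to C: A = (d + r cosθ, r sinθ); lever angle φ = atan2(r sinθ, d + r cosθ).
Differentiating tanφ: φ̇ = rω(d cosθ + r)/(d² + r² + 2dr cosθ).
d² + r² + 2dr cosθ = |CA|² = 0.170526 m²;  d cosθ + r = +0.077657 m.
|ω_lever| = |0.1448·6.074·+0.077657| / 0.170526 = 0.40051 rad/s.

0.401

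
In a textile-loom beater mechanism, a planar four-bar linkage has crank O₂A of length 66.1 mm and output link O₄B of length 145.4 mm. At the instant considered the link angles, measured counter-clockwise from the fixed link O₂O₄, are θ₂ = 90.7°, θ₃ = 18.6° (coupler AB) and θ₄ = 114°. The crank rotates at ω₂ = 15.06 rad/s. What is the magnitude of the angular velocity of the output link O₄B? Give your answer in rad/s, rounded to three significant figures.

6.54

ω₂ = 15.06 rad/s
Differentiating the loop-closure r₂e^{iθ₂}+r₃e^{iθ₃}=r₁+r₄e^{iθ₄} gives r₂ω₂e^{iθ₂}+r₃ω₃e^{iθ₃}=r₄ω₄e^{iθ₄}.
Eliminating the other unknown: ω₄ = r₂ω₂ sin(θ₂−θ₃) / [r₄ sin(θ₄−θ₃)].
Numerator sine = +0.95159; denominator sine = +0.99556.
Result = 0.0661·15.06·(+0.95159) / (0.1454·(+0.99556)) = +6.544 rad/s; magnitude 6.544 rad/s.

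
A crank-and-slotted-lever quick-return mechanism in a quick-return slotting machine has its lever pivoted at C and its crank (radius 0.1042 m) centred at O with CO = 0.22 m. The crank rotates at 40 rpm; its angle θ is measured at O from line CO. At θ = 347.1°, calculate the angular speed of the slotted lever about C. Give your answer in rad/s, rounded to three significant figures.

ω = 4.189 rad/s (from 40 rpm).
Crank pin A relative to C: A = (d + r cosθ, r sinθ); lever angle φ = atan2(r sinθ, d + r cosθ).
Differentiating tanφ: φ̇ = rω(d cosθ + r)/(d² + r² + 2dr cosθ).
d² + r² + 2dr cosθ = |CA|² = 0.103948 m²;  d cosθ + r = +0.31865 m.
|ω_lever| = |0.1042·4.189·+0.31865| / 0.103948 = 1.338 rad/s.

1.34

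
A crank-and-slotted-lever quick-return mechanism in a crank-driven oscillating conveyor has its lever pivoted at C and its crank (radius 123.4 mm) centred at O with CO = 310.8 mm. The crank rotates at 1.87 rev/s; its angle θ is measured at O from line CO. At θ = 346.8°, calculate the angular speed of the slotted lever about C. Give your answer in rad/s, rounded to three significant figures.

3.31

ω = 11.75 rad/s (from 1.87 rev/s).
Crank pin A relative to C: A = (d + r cosθ, r sinθ); lever angle φ = atan2(r sinθ, d + r cosθ).
Differentiating tanφ: φ̇ = rω(d cosθ + r)/(d² + r² + 2dr cosθ).
d² + r² + 2dr cosθ = |CA|² = 0.186503 m²;  d cosθ + r = +0.42599 m.
|ω_lever| = |0.1234·11.75·+0.42599| / 0.186503 = 3.3117 rad/s.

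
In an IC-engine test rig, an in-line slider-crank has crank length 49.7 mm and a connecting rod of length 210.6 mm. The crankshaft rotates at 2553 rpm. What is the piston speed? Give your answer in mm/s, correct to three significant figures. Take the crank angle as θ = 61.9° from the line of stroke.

13100

ω = 2π·2553/60 = 267.3 rad/s
For an in-line slider-crank, x = r cosθ + √(L² − r² sin²θ), so v = −rω sinθ·[1 + r cosθ/√(L² − r² sin²θ)].
With r = 0.0497 m, L = 0.2106 m, θ = 61.9°: √(L² − r² sin²θ) = 0.20599 m.
v = −0.0497·267.3·0.88213·[1 + 0.0497·0.47101/0.20599] = -13.053 m/s.
|v| = 13.053 m/s = 13053 mm/s.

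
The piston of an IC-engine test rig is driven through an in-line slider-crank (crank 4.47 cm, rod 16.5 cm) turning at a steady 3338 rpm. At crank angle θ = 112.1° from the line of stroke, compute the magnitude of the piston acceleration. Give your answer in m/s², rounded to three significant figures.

3140

ω = 2π·3338/60 = 349.6 rad/s
x(θ) = r cosθ + √(L² − r² sin²θ); with ω constant, a = ω²·d²x/dθ².
d²x/dθ² = −r cosθ − r²(cos2θ)/√u − r⁴ sin²2θ/(4u^{3/2}),  u = L² − r² sin²θ = 0.0255097 m².
Substituting r = 0.0447 m, L = 0.165 m, θ = 112.1°: d²x/dθ² = +0.025667 m.
a = ω²·d²x/dθ² = (349.6)²·(+0.025667) = +3136.2 m/s²;  |a| = 3136.2 m/s².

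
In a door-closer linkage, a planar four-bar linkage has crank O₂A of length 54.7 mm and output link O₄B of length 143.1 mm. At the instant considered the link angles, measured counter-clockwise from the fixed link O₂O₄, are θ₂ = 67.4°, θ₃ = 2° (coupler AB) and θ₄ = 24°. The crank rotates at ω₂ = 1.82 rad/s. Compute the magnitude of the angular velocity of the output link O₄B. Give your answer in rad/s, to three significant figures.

ω₂ = 1.82 rad/s
Differentiating the loop-closure r₂e^{iθ₂}+r₃e^{iθ₃}=r₁+r₄e^{iθ₄} gives r₂ω₂e^{iθ₂}+r₃ω₃e^{iθ₃}=r₄ω₄e^{iθ₄}.
Eliminating the other unknown: ω₄ = r₂ω₂ sin(θ₂−θ₃) / [r₄ sin(θ₄−θ₃)].
Numerator sine = +0.90924; denominator sine = +0.37461.
Result = 0.0547·1.82·(+0.90924) / (0.1431·(+0.37461)) = +1.6886 rad/s; magnitude 1.6886 rad/s.

1.69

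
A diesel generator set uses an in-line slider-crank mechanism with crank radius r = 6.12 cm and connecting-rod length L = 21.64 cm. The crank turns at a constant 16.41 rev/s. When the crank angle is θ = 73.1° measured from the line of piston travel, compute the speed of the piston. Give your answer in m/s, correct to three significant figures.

ω = 2π·16.4 = 103.1 rad/s
For an in-line slider-crank, x = r cosθ + √(L² − r² sin²θ), so v = −rω sinθ·[1 + r cosθ/√(L² − r² sin²θ)].
With r = 0.0612 m, L = 0.2164 m, θ = 73.1°: √(L² − r² sin²θ) = 0.20833 m.
v = −0.0612·103.1·0.95681·[1 + 0.0612·0.29070/0.20833] = -6.5533 m/s.
|v| = 6.5533 m/s.

6.55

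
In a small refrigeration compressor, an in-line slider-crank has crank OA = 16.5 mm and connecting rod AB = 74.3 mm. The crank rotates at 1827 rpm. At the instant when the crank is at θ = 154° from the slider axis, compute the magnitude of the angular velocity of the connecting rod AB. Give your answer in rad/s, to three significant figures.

38.4

ω = 191.3 rad/s (converted from 1827 rpm).
The rod makes angle φ with the slider axis where L sinφ = r sinθ; differentiating, L cosφ·φ̇ = r ω cosθ.
L cosφ = √(L² − r² sin²θ) = 0.073947 m.
|ω_rod| = r ω |cosθ| / √(L² − r² sin²θ) = 0.0165·191.3·0.89879/0.073947 = 38.37 rad/s.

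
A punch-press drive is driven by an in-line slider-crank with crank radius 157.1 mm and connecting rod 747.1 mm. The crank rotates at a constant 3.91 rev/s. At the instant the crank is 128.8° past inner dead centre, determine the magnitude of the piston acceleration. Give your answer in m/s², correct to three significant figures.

63.5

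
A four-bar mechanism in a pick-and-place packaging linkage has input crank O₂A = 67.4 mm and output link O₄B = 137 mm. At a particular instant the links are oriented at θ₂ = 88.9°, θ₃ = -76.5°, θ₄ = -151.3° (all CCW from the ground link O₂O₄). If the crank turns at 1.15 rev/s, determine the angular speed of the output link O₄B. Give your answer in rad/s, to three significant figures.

0.929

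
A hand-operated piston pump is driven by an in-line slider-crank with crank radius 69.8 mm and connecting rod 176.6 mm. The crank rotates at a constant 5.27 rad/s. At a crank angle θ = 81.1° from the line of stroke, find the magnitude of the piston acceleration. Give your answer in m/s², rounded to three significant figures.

0.489

ω = 5.27 rad/s
x(θ) = r cosθ + √(L² − r² sin²θ); with ω constant, a = ω²·d²x/dθ².
d²x/dθ² = −r cosθ − r²(cos2θ)/√u − r⁴ sin²2θ/(4u^{3/2}),  u = L² − r² sin²θ = 0.0264321 m².
Substituting r = 0.0698 m, L = 0.1766 m, θ = 81.1°: d²x/dθ² = +0.017605 m.
a = ω²·d²x/dθ² = (5.27)²·(+0.017605) = +0.48893 m/s²;  |a| = 0.48893 m/s².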